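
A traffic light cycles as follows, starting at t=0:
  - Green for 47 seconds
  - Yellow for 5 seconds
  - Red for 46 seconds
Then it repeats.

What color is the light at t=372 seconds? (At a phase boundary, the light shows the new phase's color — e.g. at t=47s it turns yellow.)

Answer: red

Derivation:
Cycle length = 47 + 5 + 46 = 98s
t = 372, phase_t = 372 mod 98 = 78
78 >= 52 → RED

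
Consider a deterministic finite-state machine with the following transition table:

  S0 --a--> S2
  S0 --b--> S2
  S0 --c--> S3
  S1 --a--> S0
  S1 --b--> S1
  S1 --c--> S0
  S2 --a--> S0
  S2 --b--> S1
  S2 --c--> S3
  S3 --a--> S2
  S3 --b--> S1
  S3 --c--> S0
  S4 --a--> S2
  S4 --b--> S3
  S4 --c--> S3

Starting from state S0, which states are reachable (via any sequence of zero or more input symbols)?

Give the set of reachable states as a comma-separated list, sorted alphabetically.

Answer: S0, S1, S2, S3

Derivation:
BFS from S0:
  visit S0: S0--a-->S2 (new), S0--b-->S2 (seen), S0--c-->S3 (new)
  visit S2: S2--a-->S0 (seen), S2--b-->S1 (new), S2--c-->S3 (seen)
  visit S3: S3--a-->S2 (seen), S3--b-->S1 (seen), S3--c-->S0 (seen)
  visit S1: S1--a-->S0 (seen), S1--b-->S1 (seen), S1--c-->S0 (seen)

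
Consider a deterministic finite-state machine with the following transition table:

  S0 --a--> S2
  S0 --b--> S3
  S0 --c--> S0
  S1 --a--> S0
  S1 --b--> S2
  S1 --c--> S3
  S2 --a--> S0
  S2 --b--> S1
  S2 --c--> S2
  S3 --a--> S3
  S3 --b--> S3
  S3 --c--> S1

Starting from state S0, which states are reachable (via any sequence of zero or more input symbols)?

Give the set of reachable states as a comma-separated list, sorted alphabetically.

BFS from S0:
  visit S0: S0--a-->S2 (new), S0--b-->S3 (new), S0--c-->S0 (seen)
  visit S2: S2--a-->S0 (seen), S2--b-->S1 (new), S2--c-->S2 (seen)
  visit S3: S3--a-->S3 (seen), S3--b-->S3 (seen), S3--c-->S1 (seen)
  visit S1: S1--a-->S0 (seen), S1--b-->S2 (seen), S1--c-->S3 (seen)

Answer: S0, S1, S2, S3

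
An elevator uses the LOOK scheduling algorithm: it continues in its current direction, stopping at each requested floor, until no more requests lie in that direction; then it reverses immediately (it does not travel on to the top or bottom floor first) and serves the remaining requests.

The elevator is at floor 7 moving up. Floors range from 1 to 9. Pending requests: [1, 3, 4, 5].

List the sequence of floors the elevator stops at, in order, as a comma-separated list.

Answer: 5, 4, 3, 1

Derivation:
Current: 7, moving UP
Serve above first (ascending): []
Then reverse, serve below (descending): [5, 4, 3, 1]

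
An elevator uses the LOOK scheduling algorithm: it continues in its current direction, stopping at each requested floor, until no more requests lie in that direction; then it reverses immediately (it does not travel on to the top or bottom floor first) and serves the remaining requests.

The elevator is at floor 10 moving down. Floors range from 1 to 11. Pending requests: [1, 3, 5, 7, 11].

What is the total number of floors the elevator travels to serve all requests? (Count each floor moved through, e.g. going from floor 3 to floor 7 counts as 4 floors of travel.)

Start at floor 10 moving down, LOOK stop order: [7, 5, 3, 1, 11]
  10 → 7: |7-10| = 3, total = 3
  7 → 5: |5-7| = 2, total = 5
  5 → 3: |3-5| = 2, total = 7
  3 → 1: |1-3| = 2, total = 9
  1 → 11: |11-1| = 10, total = 19

Answer: 19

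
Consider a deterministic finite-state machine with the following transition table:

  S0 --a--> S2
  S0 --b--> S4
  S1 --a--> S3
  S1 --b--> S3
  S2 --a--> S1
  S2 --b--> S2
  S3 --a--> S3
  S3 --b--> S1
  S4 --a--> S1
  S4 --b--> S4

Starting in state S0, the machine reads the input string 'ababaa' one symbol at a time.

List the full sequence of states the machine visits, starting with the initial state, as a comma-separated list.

Answer: S0, S2, S2, S1, S3, S3, S3

Derivation:
Start: S0
  read 'a': S0 --a--> S2
  read 'b': S2 --b--> S2
  read 'a': S2 --a--> S1
  read 'b': S1 --b--> S3
  read 'a': S3 --a--> S3
  read 'a': S3 --a--> S3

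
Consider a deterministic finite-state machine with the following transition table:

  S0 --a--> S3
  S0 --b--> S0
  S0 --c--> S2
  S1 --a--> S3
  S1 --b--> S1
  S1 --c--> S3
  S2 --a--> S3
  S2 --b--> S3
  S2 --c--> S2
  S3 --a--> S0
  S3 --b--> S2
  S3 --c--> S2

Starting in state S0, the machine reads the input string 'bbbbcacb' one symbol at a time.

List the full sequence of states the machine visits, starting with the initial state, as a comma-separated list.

Answer: S0, S0, S0, S0, S0, S2, S3, S2, S3

Derivation:
Start: S0
  read 'b': S0 --b--> S0
  read 'b': S0 --b--> S0
  read 'b': S0 --b--> S0
  read 'b': S0 --b--> S0
  read 'c': S0 --c--> S2
  read 'a': S2 --a--> S3
  read 'c': S3 --c--> S2
  read 'b': S2 --b--> S3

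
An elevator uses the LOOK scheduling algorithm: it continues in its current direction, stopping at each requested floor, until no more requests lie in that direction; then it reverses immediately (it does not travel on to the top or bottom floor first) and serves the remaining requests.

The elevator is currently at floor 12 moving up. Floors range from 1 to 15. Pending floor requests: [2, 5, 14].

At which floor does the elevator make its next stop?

Current floor: 12, direction: up
Requests above: [14]
Requests below: [2, 5]
Moving up and requests lie above → nearest above is min([14]) = 14

Answer: 14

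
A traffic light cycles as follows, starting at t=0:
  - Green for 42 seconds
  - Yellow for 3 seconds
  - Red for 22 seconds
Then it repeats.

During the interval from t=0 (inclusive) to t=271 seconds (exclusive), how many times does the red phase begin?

Answer: 4

Derivation:
Cycle = 42+3+22 = 67s
red phase starts at t = k*67 + 45 for k=0,1,2,...
Need k*67+45 < 271 → k < 3.373
k ∈ {0, ..., 3} → 4 starts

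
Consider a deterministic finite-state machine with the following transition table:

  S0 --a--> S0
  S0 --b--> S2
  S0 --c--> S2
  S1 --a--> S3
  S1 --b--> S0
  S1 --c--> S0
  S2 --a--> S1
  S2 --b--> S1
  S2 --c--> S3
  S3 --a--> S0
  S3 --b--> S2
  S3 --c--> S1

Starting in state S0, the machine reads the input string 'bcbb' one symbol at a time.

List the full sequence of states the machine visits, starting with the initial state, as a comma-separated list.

Start: S0
  read 'b': S0 --b--> S2
  read 'c': S2 --c--> S3
  read 'b': S3 --b--> S2
  read 'b': S2 --b--> S1

Answer: S0, S2, S3, S2, S1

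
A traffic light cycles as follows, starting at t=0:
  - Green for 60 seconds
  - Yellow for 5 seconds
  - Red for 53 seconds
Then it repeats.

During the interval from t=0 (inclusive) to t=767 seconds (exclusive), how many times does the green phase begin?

Cycle = 60+5+53 = 118s
green phase starts at t = k*118 + 0 for k=0,1,2,...
Need k*118+0 < 767 → k < 6.500
k ∈ {0, ..., 6} → 7 starts

Answer: 7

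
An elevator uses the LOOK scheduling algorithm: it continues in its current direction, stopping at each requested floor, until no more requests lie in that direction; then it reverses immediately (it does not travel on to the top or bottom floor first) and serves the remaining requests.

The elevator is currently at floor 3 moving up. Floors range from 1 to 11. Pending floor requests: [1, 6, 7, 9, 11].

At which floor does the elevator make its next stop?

Current floor: 3, direction: up
Requests above: [6, 7, 9, 11]
Requests below: [1]
Moving up and requests lie above → nearest above is min([6, 7, 9, 11]) = 6

Answer: 6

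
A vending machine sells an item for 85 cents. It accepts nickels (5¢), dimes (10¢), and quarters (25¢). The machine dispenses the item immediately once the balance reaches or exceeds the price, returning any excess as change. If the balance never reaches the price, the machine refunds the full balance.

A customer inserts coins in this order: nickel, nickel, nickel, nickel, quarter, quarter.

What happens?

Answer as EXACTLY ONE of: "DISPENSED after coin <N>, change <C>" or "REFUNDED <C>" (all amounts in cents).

Answer: REFUNDED 70

Derivation:
Price: 85¢
Coin 1 (nickel, 5¢): balance = 5¢
Coin 2 (nickel, 5¢): balance = 10¢
Coin 3 (nickel, 5¢): balance = 15¢
Coin 4 (nickel, 5¢): balance = 20¢
Coin 5 (quarter, 25¢): balance = 45¢
Coin 6 (quarter, 25¢): balance = 70¢
All coins inserted, balance 70¢ < price 85¢ → REFUND 70¢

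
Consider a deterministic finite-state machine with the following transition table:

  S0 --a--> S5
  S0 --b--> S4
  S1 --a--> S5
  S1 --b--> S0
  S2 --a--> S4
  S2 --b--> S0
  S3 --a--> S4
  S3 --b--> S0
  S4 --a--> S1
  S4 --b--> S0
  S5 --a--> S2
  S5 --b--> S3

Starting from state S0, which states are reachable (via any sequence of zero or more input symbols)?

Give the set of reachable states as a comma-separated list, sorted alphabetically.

BFS from S0:
  visit S0: S0--a-->S5 (new), S0--b-->S4 (new)
  visit S5: S5--a-->S2 (new), S5--b-->S3 (new)
  visit S4: S4--a-->S1 (new), S4--b-->S0 (seen)
  visit S2: S2--a-->S4 (seen), S2--b-->S0 (seen)
  visit S3: S3--a-->S4 (seen), S3--b-->S0 (seen)
  visit S1: S1--a-->S5 (seen), S1--b-->S0 (seen)

Answer: S0, S1, S2, S3, S4, S5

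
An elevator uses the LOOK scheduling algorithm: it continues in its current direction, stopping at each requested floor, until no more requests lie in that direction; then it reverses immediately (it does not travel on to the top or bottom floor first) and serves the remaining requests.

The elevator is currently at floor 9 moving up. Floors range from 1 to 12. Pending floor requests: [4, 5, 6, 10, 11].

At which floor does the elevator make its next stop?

Answer: 10

Derivation:
Current floor: 9, direction: up
Requests above: [10, 11]
Requests below: [4, 5, 6]
Moving up and requests lie above → nearest above is min([10, 11]) = 10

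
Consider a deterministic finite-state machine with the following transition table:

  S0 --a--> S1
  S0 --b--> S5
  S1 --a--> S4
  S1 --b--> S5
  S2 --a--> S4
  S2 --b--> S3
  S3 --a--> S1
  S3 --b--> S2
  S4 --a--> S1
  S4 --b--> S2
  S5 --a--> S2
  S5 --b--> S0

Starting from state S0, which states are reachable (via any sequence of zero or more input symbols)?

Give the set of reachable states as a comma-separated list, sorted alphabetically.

BFS from S0:
  visit S0: S0--a-->S1 (new), S0--b-->S5 (new)
  visit S1: S1--a-->S4 (new), S1--b-->S5 (seen)
  visit S5: S5--a-->S2 (new), S5--b-->S0 (seen)
  visit S4: S4--a-->S1 (seen), S4--b-->S2 (seen)
  visit S2: S2--a-->S4 (seen), S2--b-->S3 (new)
  visit S3: S3--a-->S1 (seen), S3--b-->S2 (seen)

Answer: S0, S1, S2, S3, S4, S5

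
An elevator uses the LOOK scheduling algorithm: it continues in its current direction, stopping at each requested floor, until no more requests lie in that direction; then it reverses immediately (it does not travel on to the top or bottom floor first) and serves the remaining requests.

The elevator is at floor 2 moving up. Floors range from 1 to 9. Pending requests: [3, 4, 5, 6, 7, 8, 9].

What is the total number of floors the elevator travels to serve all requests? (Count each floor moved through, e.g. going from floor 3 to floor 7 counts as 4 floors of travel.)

Answer: 7

Derivation:
Start at floor 2 moving up, LOOK stop order: [3, 4, 5, 6, 7, 8, 9]
  2 → 3: |3-2| = 1, total = 1
  3 → 4: |4-3| = 1, total = 2
  4 → 5: |5-4| = 1, total = 3
  5 → 6: |6-5| = 1, total = 4
  6 → 7: |7-6| = 1, total = 5
  7 → 8: |8-7| = 1, total = 6
  8 → 9: |9-8| = 1, total = 7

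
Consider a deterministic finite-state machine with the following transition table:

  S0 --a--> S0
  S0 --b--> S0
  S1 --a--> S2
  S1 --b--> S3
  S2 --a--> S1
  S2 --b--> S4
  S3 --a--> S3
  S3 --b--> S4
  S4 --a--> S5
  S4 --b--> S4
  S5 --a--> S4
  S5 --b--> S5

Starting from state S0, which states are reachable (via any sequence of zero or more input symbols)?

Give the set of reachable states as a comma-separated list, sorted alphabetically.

Answer: S0

Derivation:
BFS from S0:
  visit S0: S0--a-->S0 (seen), S0--b-->S0 (seen)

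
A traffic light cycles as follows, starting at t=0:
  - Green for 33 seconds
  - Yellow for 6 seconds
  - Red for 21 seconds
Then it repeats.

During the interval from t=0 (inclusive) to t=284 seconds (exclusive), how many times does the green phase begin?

Cycle = 33+6+21 = 60s
green phase starts at t = k*60 + 0 for k=0,1,2,...
Need k*60+0 < 284 → k < 4.733
k ∈ {0, ..., 4} → 5 starts

Answer: 5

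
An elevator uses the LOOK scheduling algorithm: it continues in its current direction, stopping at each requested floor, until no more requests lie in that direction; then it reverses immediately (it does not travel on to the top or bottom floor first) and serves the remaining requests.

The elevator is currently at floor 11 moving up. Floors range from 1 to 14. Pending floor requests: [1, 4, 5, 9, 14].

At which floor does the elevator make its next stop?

Answer: 14

Derivation:
Current floor: 11, direction: up
Requests above: [14]
Requests below: [1, 4, 5, 9]
Moving up and requests lie above → nearest above is min([14]) = 14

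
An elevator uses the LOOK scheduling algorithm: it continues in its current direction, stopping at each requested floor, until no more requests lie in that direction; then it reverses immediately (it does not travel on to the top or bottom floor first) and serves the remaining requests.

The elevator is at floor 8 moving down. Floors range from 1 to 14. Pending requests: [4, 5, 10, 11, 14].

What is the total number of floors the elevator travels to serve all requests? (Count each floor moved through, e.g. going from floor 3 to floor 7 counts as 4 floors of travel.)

Answer: 14

Derivation:
Start at floor 8 moving down, LOOK stop order: [5, 4, 10, 11, 14]
  8 → 5: |5-8| = 3, total = 3
  5 → 4: |4-5| = 1, total = 4
  4 → 10: |10-4| = 6, total = 10
  10 → 11: |11-10| = 1, total = 11
  11 → 14: |14-11| = 3, total = 14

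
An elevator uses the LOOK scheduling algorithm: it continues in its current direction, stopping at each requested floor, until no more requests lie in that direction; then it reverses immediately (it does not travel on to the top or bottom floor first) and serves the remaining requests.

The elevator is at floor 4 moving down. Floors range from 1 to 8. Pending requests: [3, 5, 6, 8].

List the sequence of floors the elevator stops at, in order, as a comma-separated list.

Current: 4, moving DOWN
Serve below first (descending): [3]
Then reverse, serve above (ascending): [5, 6, 8]

Answer: 3, 5, 6, 8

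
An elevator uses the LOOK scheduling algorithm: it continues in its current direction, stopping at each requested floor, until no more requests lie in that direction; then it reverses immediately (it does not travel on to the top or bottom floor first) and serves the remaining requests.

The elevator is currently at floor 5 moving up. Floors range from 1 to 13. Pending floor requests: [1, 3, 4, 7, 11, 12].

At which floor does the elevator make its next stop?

Answer: 7

Derivation:
Current floor: 5, direction: up
Requests above: [7, 11, 12]
Requests below: [1, 3, 4]
Moving up and requests lie above → nearest above is min([7, 11, 12]) = 7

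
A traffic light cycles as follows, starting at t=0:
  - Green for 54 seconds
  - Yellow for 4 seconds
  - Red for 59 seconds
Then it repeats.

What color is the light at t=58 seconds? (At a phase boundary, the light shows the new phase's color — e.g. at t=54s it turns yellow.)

Cycle length = 54 + 4 + 59 = 117s
t = 58, phase_t = 58 mod 117 = 58
58 >= 58 → RED

Answer: red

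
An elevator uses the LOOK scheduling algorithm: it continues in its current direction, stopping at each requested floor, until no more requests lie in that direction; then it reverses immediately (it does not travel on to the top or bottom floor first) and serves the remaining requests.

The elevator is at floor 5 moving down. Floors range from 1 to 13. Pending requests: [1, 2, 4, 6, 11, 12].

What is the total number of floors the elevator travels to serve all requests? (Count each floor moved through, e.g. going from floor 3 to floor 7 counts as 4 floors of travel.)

Start at floor 5 moving down, LOOK stop order: [4, 2, 1, 6, 11, 12]
  5 → 4: |4-5| = 1, total = 1
  4 → 2: |2-4| = 2, total = 3
  2 → 1: |1-2| = 1, total = 4
  1 → 6: |6-1| = 5, total = 9
  6 → 11: |11-6| = 5, total = 14
  11 → 12: |12-11| = 1, total = 15

Answer: 15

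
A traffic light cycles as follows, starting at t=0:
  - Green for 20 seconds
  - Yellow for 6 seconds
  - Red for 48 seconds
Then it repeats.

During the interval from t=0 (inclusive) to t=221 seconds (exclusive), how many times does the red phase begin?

Answer: 3

Derivation:
Cycle = 20+6+48 = 74s
red phase starts at t = k*74 + 26 for k=0,1,2,...
Need k*74+26 < 221 → k < 2.635
k ∈ {0, ..., 2} → 3 starts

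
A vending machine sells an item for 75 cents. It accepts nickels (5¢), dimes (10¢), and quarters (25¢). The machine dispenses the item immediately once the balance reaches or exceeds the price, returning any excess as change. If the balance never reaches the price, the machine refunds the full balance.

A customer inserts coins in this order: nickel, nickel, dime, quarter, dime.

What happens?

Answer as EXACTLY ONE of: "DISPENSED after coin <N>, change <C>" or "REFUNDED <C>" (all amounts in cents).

Price: 75¢
Coin 1 (nickel, 5¢): balance = 5¢
Coin 2 (nickel, 5¢): balance = 10¢
Coin 3 (dime, 10¢): balance = 20¢
Coin 4 (quarter, 25¢): balance = 45¢
Coin 5 (dime, 10¢): balance = 55¢
All coins inserted, balance 55¢ < price 75¢ → REFUND 55¢

Answer: REFUNDED 55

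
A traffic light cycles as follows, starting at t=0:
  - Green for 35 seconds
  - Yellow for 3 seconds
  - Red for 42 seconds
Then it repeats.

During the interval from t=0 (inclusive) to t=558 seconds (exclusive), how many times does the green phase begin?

Answer: 7

Derivation:
Cycle = 35+3+42 = 80s
green phase starts at t = k*80 + 0 for k=0,1,2,...
Need k*80+0 < 558 → k < 6.975
k ∈ {0, ..., 6} → 7 starts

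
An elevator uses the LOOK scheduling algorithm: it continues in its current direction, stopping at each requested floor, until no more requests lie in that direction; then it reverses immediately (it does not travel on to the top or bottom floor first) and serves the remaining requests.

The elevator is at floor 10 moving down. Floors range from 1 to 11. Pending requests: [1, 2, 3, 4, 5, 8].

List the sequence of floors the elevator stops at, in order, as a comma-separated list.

Answer: 8, 5, 4, 3, 2, 1

Derivation:
Current: 10, moving DOWN
Serve below first (descending): [8, 5, 4, 3, 2, 1]
Then reverse, serve above (ascending): []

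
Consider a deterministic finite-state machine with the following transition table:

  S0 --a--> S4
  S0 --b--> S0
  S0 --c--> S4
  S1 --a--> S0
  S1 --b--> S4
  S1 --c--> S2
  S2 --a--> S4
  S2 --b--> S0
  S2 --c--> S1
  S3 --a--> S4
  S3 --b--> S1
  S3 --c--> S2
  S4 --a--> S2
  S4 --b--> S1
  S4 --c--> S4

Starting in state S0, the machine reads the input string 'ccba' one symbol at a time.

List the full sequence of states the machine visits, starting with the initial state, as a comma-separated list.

Start: S0
  read 'c': S0 --c--> S4
  read 'c': S4 --c--> S4
  read 'b': S4 --b--> S1
  read 'a': S1 --a--> S0

Answer: S0, S4, S4, S1, S0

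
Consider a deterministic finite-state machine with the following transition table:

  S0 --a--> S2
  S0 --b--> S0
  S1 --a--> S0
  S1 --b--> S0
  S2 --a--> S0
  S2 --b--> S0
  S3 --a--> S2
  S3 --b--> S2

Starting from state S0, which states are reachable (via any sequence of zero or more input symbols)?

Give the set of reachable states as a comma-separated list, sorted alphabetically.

BFS from S0:
  visit S0: S0--a-->S2 (new), S0--b-->S0 (seen)
  visit S2: S2--a-->S0 (seen), S2--b-->S0 (seen)

Answer: S0, S2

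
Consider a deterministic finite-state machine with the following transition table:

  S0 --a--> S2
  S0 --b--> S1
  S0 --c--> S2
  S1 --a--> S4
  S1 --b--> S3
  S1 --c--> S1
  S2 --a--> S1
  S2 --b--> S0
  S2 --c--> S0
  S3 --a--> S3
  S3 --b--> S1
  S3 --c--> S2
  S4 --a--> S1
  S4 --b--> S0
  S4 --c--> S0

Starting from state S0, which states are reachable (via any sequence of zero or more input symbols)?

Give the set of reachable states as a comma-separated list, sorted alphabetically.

BFS from S0:
  visit S0: S0--a-->S2 (new), S0--b-->S1 (new), S0--c-->S2 (seen)
  visit S2: S2--a-->S1 (seen), S2--b-->S0 (seen), S2--c-->S0 (seen)
  visit S1: S1--a-->S4 (new), S1--b-->S3 (new), S1--c-->S1 (seen)
  visit S4: S4--a-->S1 (seen), S4--b-->S0 (seen), S4--c-->S0 (seen)
  visit S3: S3--a-->S3 (seen), S3--b-->S1 (seen), S3--c-->S2 (seen)

Answer: S0, S1, S2, S3, S4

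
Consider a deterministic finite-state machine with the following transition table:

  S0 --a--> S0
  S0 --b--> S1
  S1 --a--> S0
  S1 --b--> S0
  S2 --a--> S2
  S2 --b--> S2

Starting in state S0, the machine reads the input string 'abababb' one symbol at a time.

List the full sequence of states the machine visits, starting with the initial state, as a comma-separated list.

Start: S0
  read 'a': S0 --a--> S0
  read 'b': S0 --b--> S1
  read 'a': S1 --a--> S0
  read 'b': S0 --b--> S1
  read 'a': S1 --a--> S0
  read 'b': S0 --b--> S1
  read 'b': S1 --b--> S0

Answer: S0, S0, S1, S0, S1, S0, S1, S0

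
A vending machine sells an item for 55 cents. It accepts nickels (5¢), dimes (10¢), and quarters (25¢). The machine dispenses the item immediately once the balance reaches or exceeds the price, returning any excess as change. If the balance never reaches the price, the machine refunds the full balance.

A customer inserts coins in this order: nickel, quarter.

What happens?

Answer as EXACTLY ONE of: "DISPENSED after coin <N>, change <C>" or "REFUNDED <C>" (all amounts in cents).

Answer: REFUNDED 30

Derivation:
Price: 55¢
Coin 1 (nickel, 5¢): balance = 5¢
Coin 2 (quarter, 25¢): balance = 30¢
All coins inserted, balance 30¢ < price 55¢ → REFUND 30¢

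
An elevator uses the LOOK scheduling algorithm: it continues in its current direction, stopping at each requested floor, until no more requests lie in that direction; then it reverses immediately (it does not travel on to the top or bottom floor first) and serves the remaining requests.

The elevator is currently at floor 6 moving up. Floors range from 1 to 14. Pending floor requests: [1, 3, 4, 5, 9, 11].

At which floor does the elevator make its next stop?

Current floor: 6, direction: up
Requests above: [9, 11]
Requests below: [1, 3, 4, 5]
Moving up and requests lie above → nearest above is min([9, 11]) = 9

Answer: 9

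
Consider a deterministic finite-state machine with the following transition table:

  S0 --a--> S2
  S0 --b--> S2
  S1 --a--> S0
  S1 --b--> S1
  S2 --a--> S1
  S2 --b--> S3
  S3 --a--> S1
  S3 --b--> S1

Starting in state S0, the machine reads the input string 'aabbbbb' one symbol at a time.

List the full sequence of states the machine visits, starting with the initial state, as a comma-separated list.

Answer: S0, S2, S1, S1, S1, S1, S1, S1

Derivation:
Start: S0
  read 'a': S0 --a--> S2
  read 'a': S2 --a--> S1
  read 'b': S1 --b--> S1
  read 'b': S1 --b--> S1
  read 'b': S1 --b--> S1
  read 'b': S1 --b--> S1
  read 'b': S1 --b--> S1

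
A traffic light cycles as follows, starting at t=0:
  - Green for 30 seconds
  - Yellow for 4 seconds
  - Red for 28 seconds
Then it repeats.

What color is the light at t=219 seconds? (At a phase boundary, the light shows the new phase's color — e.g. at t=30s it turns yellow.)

Cycle length = 30 + 4 + 28 = 62s
t = 219, phase_t = 219 mod 62 = 33
30 <= 33 < 34 (yellow end) → YELLOW

Answer: yellow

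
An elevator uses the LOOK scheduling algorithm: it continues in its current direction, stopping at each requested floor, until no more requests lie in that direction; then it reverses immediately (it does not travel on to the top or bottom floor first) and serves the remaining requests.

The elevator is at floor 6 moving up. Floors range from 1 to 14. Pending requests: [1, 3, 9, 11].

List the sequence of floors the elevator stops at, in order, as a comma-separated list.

Answer: 9, 11, 3, 1

Derivation:
Current: 6, moving UP
Serve above first (ascending): [9, 11]
Then reverse, serve below (descending): [3, 1]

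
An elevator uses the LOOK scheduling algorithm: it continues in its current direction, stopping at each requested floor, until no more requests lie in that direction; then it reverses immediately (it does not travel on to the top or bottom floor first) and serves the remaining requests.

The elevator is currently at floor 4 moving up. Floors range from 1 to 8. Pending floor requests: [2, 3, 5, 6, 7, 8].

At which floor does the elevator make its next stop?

Answer: 5

Derivation:
Current floor: 4, direction: up
Requests above: [5, 6, 7, 8]
Requests below: [2, 3]
Moving up and requests lie above → nearest above is min([5, 6, 7, 8]) = 5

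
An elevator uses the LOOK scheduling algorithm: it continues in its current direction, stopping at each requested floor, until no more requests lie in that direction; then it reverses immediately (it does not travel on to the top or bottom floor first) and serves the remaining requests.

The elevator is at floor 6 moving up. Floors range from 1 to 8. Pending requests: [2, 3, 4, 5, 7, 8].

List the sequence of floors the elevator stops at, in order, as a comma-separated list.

Current: 6, moving UP
Serve above first (ascending): [7, 8]
Then reverse, serve below (descending): [5, 4, 3, 2]

Answer: 7, 8, 5, 4, 3, 2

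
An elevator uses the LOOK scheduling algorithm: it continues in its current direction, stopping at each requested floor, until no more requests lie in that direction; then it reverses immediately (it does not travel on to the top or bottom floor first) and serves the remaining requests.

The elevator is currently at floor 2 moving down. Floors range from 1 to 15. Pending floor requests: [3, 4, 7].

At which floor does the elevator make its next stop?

Answer: 3

Derivation:
Current floor: 2, direction: down
Requests above: [3, 4, 7]
Requests below: []
Moving down but no requests below → reverse; nearest above is min([3, 4, 7]) = 3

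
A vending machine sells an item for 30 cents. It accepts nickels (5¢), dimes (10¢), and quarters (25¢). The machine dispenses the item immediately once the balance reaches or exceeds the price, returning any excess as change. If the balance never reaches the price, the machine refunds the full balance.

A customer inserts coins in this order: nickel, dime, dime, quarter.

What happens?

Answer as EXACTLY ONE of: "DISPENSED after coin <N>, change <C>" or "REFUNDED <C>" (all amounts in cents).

Price: 30¢
Coin 1 (nickel, 5¢): balance = 5¢
Coin 2 (dime, 10¢): balance = 15¢
Coin 3 (dime, 10¢): balance = 25¢
Coin 4 (quarter, 25¢): balance = 50¢
  → balance >= price → DISPENSE, change = 50 - 30 = 20¢

Answer: DISPENSED after coin 4, change 20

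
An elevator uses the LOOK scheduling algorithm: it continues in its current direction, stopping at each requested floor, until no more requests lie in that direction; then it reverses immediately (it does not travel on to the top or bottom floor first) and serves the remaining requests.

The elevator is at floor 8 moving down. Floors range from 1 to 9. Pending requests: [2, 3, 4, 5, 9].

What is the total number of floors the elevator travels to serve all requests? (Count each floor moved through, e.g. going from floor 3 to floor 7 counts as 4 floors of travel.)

Answer: 13

Derivation:
Start at floor 8 moving down, LOOK stop order: [5, 4, 3, 2, 9]
  8 → 5: |5-8| = 3, total = 3
  5 → 4: |4-5| = 1, total = 4
  4 → 3: |3-4| = 1, total = 5
  3 → 2: |2-3| = 1, total = 6
  2 → 9: |9-2| = 7, total = 13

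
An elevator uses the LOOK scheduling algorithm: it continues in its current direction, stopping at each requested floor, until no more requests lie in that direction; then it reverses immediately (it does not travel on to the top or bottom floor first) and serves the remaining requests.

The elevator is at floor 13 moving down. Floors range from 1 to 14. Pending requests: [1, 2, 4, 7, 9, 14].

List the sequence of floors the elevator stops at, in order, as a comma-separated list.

Answer: 9, 7, 4, 2, 1, 14

Derivation:
Current: 13, moving DOWN
Serve below first (descending): [9, 7, 4, 2, 1]
Then reverse, serve above (ascending): [14]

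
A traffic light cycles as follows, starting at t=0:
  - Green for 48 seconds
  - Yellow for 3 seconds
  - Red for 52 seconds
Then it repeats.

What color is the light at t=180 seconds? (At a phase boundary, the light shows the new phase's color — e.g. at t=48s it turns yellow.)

Answer: red

Derivation:
Cycle length = 48 + 3 + 52 = 103s
t = 180, phase_t = 180 mod 103 = 77
77 >= 51 → RED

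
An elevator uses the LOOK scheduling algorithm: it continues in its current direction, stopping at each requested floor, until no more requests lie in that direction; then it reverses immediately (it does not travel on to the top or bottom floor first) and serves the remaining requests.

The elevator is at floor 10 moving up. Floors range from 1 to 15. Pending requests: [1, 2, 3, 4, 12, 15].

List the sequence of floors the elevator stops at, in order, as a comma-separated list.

Current: 10, moving UP
Serve above first (ascending): [12, 15]
Then reverse, serve below (descending): [4, 3, 2, 1]

Answer: 12, 15, 4, 3, 2, 1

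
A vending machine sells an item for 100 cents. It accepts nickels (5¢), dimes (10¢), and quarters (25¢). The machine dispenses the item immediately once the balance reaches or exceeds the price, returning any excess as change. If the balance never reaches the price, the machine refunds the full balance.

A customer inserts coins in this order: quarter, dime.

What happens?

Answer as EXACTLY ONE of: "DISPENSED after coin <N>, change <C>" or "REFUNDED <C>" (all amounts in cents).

Answer: REFUNDED 35

Derivation:
Price: 100¢
Coin 1 (quarter, 25¢): balance = 25¢
Coin 2 (dime, 10¢): balance = 35¢
All coins inserted, balance 35¢ < price 100¢ → REFUND 35¢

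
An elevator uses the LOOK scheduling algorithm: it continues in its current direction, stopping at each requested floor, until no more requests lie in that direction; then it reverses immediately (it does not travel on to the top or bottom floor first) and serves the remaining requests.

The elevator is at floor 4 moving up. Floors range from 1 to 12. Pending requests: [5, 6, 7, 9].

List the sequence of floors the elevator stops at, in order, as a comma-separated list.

Current: 4, moving UP
Serve above first (ascending): [5, 6, 7, 9]
Then reverse, serve below (descending): []

Answer: 5, 6, 7, 9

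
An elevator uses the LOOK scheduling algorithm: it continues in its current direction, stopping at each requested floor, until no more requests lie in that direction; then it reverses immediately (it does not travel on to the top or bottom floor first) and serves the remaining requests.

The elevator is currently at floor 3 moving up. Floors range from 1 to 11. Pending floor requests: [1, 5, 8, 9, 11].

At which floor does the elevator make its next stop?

Answer: 5

Derivation:
Current floor: 3, direction: up
Requests above: [5, 8, 9, 11]
Requests below: [1]
Moving up and requests lie above → nearest above is min([5, 8, 9, 11]) = 5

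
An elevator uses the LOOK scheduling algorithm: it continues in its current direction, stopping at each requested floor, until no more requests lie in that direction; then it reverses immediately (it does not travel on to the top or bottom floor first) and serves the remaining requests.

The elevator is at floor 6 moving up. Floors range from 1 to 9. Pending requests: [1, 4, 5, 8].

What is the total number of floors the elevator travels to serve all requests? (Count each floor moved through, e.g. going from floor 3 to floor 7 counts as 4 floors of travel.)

Answer: 9

Derivation:
Start at floor 6 moving up, LOOK stop order: [8, 5, 4, 1]
  6 → 8: |8-6| = 2, total = 2
  8 → 5: |5-8| = 3, total = 5
  5 → 4: |4-5| = 1, total = 6
  4 → 1: |1-4| = 3, total = 9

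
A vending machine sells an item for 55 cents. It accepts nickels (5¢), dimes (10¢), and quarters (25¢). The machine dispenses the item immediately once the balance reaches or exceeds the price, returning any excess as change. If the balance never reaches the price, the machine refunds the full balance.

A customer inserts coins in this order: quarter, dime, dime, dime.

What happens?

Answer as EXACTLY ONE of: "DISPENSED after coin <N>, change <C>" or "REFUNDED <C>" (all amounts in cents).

Answer: DISPENSED after coin 4, change 0

Derivation:
Price: 55¢
Coin 1 (quarter, 25¢): balance = 25¢
Coin 2 (dime, 10¢): balance = 35¢
Coin 3 (dime, 10¢): balance = 45¢
Coin 4 (dime, 10¢): balance = 55¢
  → balance >= price → DISPENSE, change = 55 - 55 = 0¢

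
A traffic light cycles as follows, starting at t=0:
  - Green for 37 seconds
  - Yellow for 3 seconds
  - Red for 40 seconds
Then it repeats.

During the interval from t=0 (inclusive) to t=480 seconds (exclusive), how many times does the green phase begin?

Cycle = 37+3+40 = 80s
green phase starts at t = k*80 + 0 for k=0,1,2,...
Need k*80+0 < 480 → k < 6.000
k ∈ {0, ..., 5} → 6 starts

Answer: 6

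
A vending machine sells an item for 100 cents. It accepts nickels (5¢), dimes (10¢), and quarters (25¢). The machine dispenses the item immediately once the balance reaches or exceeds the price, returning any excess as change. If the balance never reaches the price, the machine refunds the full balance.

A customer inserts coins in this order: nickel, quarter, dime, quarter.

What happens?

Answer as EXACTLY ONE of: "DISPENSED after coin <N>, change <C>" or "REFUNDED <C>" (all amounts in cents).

Answer: REFUNDED 65

Derivation:
Price: 100¢
Coin 1 (nickel, 5¢): balance = 5¢
Coin 2 (quarter, 25¢): balance = 30¢
Coin 3 (dime, 10¢): balance = 40¢
Coin 4 (quarter, 25¢): balance = 65¢
All coins inserted, balance 65¢ < price 100¢ → REFUND 65¢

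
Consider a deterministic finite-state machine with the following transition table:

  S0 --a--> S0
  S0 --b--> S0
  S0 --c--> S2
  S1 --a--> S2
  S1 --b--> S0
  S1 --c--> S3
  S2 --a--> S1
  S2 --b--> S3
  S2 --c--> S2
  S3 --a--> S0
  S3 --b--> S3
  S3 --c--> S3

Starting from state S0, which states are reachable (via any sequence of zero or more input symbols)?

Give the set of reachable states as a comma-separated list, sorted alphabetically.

BFS from S0:
  visit S0: S0--a-->S0 (seen), S0--b-->S0 (seen), S0--c-->S2 (new)
  visit S2: S2--a-->S1 (new), S2--b-->S3 (new), S2--c-->S2 (seen)
  visit S1: S1--a-->S2 (seen), S1--b-->S0 (seen), S1--c-->S3 (seen)
  visit S3: S3--a-->S0 (seen), S3--b-->S3 (seen), S3--c-->S3 (seen)

Answer: S0, S1, S2, S3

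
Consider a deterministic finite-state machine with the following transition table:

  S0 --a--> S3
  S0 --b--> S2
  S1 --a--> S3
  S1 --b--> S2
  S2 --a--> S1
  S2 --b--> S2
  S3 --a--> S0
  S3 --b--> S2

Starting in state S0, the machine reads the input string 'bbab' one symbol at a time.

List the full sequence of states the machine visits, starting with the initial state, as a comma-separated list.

Answer: S0, S2, S2, S1, S2

Derivation:
Start: S0
  read 'b': S0 --b--> S2
  read 'b': S2 --b--> S2
  read 'a': S2 --a--> S1
  read 'b': S1 --b--> S2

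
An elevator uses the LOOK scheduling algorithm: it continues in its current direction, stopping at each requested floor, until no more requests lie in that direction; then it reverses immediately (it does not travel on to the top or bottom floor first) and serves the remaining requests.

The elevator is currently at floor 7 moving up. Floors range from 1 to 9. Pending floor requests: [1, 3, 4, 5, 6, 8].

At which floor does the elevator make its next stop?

Answer: 8

Derivation:
Current floor: 7, direction: up
Requests above: [8]
Requests below: [1, 3, 4, 5, 6]
Moving up and requests lie above → nearest above is min([8]) = 8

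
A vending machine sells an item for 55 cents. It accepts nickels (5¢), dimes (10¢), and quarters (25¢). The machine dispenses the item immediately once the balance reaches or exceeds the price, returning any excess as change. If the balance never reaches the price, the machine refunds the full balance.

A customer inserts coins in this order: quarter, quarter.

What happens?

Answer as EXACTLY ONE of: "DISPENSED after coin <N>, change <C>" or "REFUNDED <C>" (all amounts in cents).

Answer: REFUNDED 50

Derivation:
Price: 55¢
Coin 1 (quarter, 25¢): balance = 25¢
Coin 2 (quarter, 25¢): balance = 50¢
All coins inserted, balance 50¢ < price 55¢ → REFUND 50¢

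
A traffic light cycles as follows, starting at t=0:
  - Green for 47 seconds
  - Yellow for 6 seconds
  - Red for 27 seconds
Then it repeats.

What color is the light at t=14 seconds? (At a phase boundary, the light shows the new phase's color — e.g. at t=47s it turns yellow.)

Cycle length = 47 + 6 + 27 = 80s
t = 14, phase_t = 14 mod 80 = 14
14 < 47 (green end) → GREEN

Answer: green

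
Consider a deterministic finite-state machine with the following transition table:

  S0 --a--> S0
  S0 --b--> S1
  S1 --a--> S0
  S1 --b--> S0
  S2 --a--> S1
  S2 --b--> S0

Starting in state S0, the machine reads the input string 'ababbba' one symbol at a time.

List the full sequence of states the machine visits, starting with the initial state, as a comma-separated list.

Answer: S0, S0, S1, S0, S1, S0, S1, S0

Derivation:
Start: S0
  read 'a': S0 --a--> S0
  read 'b': S0 --b--> S1
  read 'a': S1 --a--> S0
  read 'b': S0 --b--> S1
  read 'b': S1 --b--> S0
  read 'b': S0 --b--> S1
  read 'a': S1 --a--> S0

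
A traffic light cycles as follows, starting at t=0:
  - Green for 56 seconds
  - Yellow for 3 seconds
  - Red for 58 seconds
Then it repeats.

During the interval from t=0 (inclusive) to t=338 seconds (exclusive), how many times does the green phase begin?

Answer: 3

Derivation:
Cycle = 56+3+58 = 117s
green phase starts at t = k*117 + 0 for k=0,1,2,...
Need k*117+0 < 338 → k < 2.889
k ∈ {0, ..., 2} → 3 starts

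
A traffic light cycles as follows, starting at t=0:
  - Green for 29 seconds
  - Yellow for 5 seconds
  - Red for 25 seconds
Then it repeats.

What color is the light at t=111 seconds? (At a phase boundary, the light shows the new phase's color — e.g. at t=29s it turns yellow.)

Cycle length = 29 + 5 + 25 = 59s
t = 111, phase_t = 111 mod 59 = 52
52 >= 34 → RED

Answer: red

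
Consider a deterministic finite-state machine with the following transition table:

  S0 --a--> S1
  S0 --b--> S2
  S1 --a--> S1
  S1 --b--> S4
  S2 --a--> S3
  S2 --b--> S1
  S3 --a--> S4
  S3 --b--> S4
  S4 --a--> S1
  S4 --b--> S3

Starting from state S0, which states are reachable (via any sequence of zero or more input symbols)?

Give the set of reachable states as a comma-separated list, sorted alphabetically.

BFS from S0:
  visit S0: S0--a-->S1 (new), S0--b-->S2 (new)
  visit S1: S1--a-->S1 (seen), S1--b-->S4 (new)
  visit S2: S2--a-->S3 (new), S2--b-->S1 (seen)
  visit S4: S4--a-->S1 (seen), S4--b-->S3 (seen)
  visit S3: S3--a-->S4 (seen), S3--b-->S4 (seen)

Answer: S0, S1, S2, S3, S4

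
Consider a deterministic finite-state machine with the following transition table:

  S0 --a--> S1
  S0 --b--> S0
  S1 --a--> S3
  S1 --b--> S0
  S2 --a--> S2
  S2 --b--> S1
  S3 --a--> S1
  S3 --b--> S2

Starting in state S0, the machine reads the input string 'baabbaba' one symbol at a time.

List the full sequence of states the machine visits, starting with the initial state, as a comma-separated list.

Start: S0
  read 'b': S0 --b--> S0
  read 'a': S0 --a--> S1
  read 'a': S1 --a--> S3
  read 'b': S3 --b--> S2
  read 'b': S2 --b--> S1
  read 'a': S1 --a--> S3
  read 'b': S3 --b--> S2
  read 'a': S2 --a--> S2

Answer: S0, S0, S1, S3, S2, S1, S3, S2, S2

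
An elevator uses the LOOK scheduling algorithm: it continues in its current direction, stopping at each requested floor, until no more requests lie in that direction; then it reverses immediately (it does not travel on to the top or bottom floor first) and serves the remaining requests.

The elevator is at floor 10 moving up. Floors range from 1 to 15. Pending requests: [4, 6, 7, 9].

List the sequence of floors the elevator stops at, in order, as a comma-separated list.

Answer: 9, 7, 6, 4

Derivation:
Current: 10, moving UP
Serve above first (ascending): []
Then reverse, serve below (descending): [9, 7, 6, 4]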